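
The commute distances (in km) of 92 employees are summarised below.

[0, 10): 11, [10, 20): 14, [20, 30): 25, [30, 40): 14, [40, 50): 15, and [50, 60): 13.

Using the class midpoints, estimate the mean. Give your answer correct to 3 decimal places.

30.109

Midpoints: 5, 15, 25, 35, 45, 55
Σfm = 11×5 + 14×15 + 25×25 + 14×35 + 15×45 + 13×55 = 2770
n = Σf = 92
Mean = 2770 / 92 = 30.1087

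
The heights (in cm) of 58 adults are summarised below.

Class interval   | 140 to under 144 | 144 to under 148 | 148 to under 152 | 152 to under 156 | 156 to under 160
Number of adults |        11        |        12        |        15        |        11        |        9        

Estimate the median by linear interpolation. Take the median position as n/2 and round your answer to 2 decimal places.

Cumulative frequencies: 11, 23, 38, 49, 58
n = 58; position = n/2 = 29.
This falls in the class 148 to under 152: L = 148, F = 23, f = 15, h = 4.
Median ≈ 148 + ((29 − 23) / 15) × 4 = 149.6000

149.60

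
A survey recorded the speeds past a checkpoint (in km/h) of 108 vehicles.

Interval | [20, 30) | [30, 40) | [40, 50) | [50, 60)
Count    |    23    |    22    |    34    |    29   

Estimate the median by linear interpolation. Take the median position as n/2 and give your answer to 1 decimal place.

42.6

Cumulative frequencies: 23, 45, 79, 108
n = 108; position = n/2 = 54.
This falls in the class [40, 50): L = 40, F = 45, f = 34, h = 10.
Median ≈ 40 + ((54 − 45) / 34) × 10 = 42.6471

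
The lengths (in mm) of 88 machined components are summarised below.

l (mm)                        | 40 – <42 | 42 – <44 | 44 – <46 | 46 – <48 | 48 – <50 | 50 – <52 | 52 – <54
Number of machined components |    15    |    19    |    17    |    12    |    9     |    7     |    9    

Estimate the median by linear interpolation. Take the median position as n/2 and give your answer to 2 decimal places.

Cumulative frequencies: 15, 34, 51, 63, 72, 79, 88
n = 88; position = n/2 = 44.
This falls in the class 44 – <46: L = 44, F = 34, f = 17, h = 2.
Median ≈ 44 + ((44 − 34) / 17) × 2 = 45.1765

45.18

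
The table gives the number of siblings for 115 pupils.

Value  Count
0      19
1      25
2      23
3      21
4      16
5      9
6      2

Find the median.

Cumulative frequencies: 19, 44, 67, 88, 104, 113, 115
n = 115, so the median is the value in position (n+1)/2 = 58.
Position 58 falls at value 2.

2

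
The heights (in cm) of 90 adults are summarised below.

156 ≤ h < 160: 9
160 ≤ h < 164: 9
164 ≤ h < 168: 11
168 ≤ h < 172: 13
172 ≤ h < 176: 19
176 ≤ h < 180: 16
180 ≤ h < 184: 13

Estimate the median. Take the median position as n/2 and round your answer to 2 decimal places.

172.63

Cumulative frequencies: 9, 18, 29, 42, 61, 77, 90
n = 90; position = n/2 = 45.
This falls in the class 172 ≤ h < 176: L = 172, F = 42, f = 19, h = 4.
Median ≈ 172 + ((45 − 42) / 19) × 4 = 172.6316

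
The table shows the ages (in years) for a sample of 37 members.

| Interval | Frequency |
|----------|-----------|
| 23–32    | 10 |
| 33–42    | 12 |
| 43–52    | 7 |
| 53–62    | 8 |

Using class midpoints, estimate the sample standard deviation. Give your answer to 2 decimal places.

Midpoints: 27.5, 37.5, 47.5, 57.5
n = 37, Σfm = 1517.5, mean = 41.0135
Σfm² = 66681.25
Σf(m − x̄)² = Σfm² − (Σfm)²/n = 66681.25 − 1517.5²/37 = 4443.2432
Sample variance = 4443.2432 / 36 = 123.4234
Standard deviation = √123.4234 = 11.1096

11.11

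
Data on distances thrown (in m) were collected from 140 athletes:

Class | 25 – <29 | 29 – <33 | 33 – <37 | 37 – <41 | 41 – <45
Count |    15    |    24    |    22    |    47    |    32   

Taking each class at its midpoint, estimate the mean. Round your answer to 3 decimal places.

36.629

Midpoints: 27, 31, 35, 39, 43
Σfm = 15×27 + 24×31 + 22×35 + 47×39 + 32×43 = 5128
n = Σf = 140
Mean = 5128 / 140 = 36.6286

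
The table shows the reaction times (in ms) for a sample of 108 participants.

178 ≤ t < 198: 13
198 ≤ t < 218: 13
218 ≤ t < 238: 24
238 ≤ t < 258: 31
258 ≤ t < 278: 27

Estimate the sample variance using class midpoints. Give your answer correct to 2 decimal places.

689.37

Midpoints: 188, 208, 228, 248, 268
n = 108, Σfm = 25544, mean = 236.5185
Σfm² = 6115392
Σf(m − x̄)² = Σfm² − (Σfm)²/n = 6115392 − 25544²/108 = 73762.9630
Sample variance = 73762.9630 / 107 = 689.3735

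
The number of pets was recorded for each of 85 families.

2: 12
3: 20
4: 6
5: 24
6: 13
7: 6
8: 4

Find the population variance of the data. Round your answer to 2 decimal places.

2.86

Values: 2, 3, 4, 5, 6, 7, 8
n = 85, Σfx = 380, mean = 4.4706
Σfx² = 1942
Σf(x − x̄)² = Σfx² − (Σfx)²/n = 1942 − 380²/85 = 243.1765
Population variance = 243.1765 / 85 = 2.8609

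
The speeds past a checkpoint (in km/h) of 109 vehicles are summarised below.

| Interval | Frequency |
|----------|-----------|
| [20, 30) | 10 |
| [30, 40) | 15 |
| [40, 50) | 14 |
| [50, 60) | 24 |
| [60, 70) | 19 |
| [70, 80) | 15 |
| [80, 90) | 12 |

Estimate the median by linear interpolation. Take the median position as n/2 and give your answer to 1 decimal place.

56.5

Cumulative frequencies: 10, 25, 39, 63, 82, 97, 109
n = 109; position = n/2 = 54.5.
This falls in the class [50, 60): L = 50, F = 39, f = 24, h = 10.
Median ≈ 50 + ((54.5 − 39) / 24) × 10 = 56.4583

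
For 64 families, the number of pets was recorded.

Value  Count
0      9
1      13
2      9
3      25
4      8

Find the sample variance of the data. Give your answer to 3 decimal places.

1.658

Values: 0, 1, 2, 3, 4
n = 64, Σfx = 138, mean = 2.1562
Σfx² = 402
Σf(x − x̄)² = Σfx² − (Σfx)²/n = 402 − 138²/64 = 104.4375
Sample variance = 104.4375 / 63 = 1.6577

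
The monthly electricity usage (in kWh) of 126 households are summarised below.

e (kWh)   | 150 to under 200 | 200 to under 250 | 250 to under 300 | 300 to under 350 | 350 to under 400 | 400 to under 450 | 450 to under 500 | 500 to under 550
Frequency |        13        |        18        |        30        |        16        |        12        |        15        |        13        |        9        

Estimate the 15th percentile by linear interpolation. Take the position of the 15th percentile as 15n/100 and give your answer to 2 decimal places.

Cumulative frequencies: 13, 31, 61, 77, 89, 104, 117, 126
n = 126; position = 15n/100 = 18.9.
This falls in the class 200 to under 250: L = 200, F = 13, f = 18, h = 50.
15th percentile ≈ 200 + ((18.9 − 13) / 18) × 50 = 216.3889

216.39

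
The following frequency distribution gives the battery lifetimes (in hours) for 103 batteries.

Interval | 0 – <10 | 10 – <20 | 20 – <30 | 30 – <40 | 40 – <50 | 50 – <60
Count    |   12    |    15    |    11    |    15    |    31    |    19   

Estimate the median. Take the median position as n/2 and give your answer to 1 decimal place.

39.0

Cumulative frequencies: 12, 27, 38, 53, 84, 103
n = 103; position = n/2 = 51.5.
This falls in the class 30 – <40: L = 30, F = 38, f = 15, h = 10.
Median ≈ 30 + ((51.5 − 38) / 15) × 10 = 39.0000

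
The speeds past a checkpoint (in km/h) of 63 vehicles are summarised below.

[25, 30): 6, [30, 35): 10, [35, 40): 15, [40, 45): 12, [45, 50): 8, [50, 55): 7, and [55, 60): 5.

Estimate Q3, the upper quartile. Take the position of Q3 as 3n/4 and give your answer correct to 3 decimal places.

Cumulative frequencies: 6, 16, 31, 43, 51, 58, 63
n = 63; position = 3n/4 = 47.25.
This falls in the class [45, 50): L = 45, F = 43, f = 8, h = 5.
Upper quartile ≈ 45 + ((47.25 − 43) / 8) × 5 = 47.6562

47.656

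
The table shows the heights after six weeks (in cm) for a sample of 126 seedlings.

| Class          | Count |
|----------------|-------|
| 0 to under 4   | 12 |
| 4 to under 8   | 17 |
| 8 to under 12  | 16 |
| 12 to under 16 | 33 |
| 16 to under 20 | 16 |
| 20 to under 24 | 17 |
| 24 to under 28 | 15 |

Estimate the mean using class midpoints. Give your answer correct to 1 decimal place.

Midpoints: 2, 6, 10, 14, 18, 22, 26
Σfm = 12×2 + 17×6 + 16×10 + 33×14 + 16×18 + 17×22 + 15×26 = 1800
n = Σf = 126
Mean = 1800 / 126 = 14.2857

14.3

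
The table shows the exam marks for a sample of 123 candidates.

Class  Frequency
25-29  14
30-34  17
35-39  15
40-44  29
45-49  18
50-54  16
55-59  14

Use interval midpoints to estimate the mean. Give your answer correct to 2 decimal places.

42.04

Midpoints: 27, 32, 37, 42, 47, 52, 57
Σfm = 14×27 + 17×32 + 15×37 + 29×42 + 18×47 + 16×52 + 14×57 = 5171
n = Σf = 123
Mean = 5171 / 123 = 42.0407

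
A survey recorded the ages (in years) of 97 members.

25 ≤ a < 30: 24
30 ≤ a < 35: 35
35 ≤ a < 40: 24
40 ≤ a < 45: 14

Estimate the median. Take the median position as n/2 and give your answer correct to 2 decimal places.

33.50

Cumulative frequencies: 24, 59, 83, 97
n = 97; position = n/2 = 48.5.
This falls in the class 30 ≤ a < 35: L = 30, F = 24, f = 35, h = 5.
Median ≈ 30 + ((48.5 − 24) / 35) × 5 = 33.5000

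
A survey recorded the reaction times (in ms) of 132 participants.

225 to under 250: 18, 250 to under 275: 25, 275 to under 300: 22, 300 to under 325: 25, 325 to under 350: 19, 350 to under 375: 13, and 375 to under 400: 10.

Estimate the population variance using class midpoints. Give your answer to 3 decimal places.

2013.710

Midpoints: 237.5, 262.5, 287.5, 312.5, 337.5, 362.5, 387.5
n = 132, Σfm = 39975, mean = 302.8409
Σfm² = 12371875
Σf(m − x̄)² = Σfm² − (Σfm)²/n = 12371875 − 39975²/132 = 265809.6591
Population variance = 265809.6591 / 132 = 2013.7095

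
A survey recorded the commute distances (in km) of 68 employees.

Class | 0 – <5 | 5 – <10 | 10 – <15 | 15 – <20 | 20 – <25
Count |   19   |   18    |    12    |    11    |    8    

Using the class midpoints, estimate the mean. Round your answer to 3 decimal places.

Midpoints: 2.5, 7.5, 12.5, 17.5, 22.5
Σfm = 19×2.5 + 18×7.5 + 12×12.5 + 11×17.5 + 8×22.5 = 705
n = Σf = 68
Mean = 705 / 68 = 10.3676

10.368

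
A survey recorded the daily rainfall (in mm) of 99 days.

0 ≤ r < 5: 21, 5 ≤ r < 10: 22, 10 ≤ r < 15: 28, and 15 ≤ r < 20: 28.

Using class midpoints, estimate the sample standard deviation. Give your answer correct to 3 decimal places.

Midpoints: 2.5, 7.5, 12.5, 17.5
n = 99, Σfm = 1057.5, mean = 10.6818
Σfm² = 14318.75
Σf(m − x̄)² = Σfm² − (Σfm)²/n = 14318.75 − 1057.5²/99 = 3022.7273
Sample variance = 3022.7273 / 98 = 30.8442
Standard deviation = √30.8442 = 5.5538

5.554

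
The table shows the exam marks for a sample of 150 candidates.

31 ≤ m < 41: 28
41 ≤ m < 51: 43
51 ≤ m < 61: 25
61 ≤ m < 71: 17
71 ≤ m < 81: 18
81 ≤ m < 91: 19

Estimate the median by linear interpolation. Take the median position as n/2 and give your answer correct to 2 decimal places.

52.60

Cumulative frequencies: 28, 71, 96, 113, 131, 150
n = 150; position = n/2 = 75.
This falls in the class 51 ≤ m < 61: L = 51, F = 71, f = 25, h = 10.
Median ≈ 51 + ((75 − 71) / 25) × 10 = 52.6000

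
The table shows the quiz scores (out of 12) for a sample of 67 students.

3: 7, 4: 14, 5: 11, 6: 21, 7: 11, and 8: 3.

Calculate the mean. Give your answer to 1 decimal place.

Values: 3, 4, 5, 6, 7, 8
Σfx = 7×3 + 14×4 + 11×5 + 21×6 + 11×7 + 3×8 = 359
n = Σf = 67
Mean = 359 / 67 = 5.3582

5.4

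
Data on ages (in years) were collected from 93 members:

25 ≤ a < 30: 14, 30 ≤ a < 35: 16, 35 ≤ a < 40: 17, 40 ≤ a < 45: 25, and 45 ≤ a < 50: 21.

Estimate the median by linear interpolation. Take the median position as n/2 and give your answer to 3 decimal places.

Cumulative frequencies: 14, 30, 47, 72, 93
n = 93; position = n/2 = 46.5.
This falls in the class 35 ≤ a < 40: L = 35, F = 30, f = 17, h = 5.
Median ≈ 35 + ((46.5 − 30) / 17) × 5 = 39.8529

39.853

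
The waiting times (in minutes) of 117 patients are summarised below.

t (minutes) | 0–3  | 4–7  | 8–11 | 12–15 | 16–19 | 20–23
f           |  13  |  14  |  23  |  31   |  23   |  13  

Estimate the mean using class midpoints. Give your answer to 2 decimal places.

Midpoints: 1.5, 5.5, 9.5, 13.5, 17.5, 21.5
Σfm = 13×1.5 + 14×5.5 + 23×9.5 + 31×13.5 + 23×17.5 + 13×21.5 = 1415.5
n = Σf = 117
Mean = 1415.5 / 117 = 12.0983

12.10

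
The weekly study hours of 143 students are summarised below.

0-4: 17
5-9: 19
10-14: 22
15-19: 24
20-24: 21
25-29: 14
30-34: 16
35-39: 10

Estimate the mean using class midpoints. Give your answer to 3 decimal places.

17.909

Midpoints: 2, 7, 12, 17, 22, 27, 32, 37
Σfm = 17×2 + 19×7 + 22×12 + 24×17 + 21×22 + 14×27 + 16×32 + 10×37 = 2561
n = Σf = 143
Mean = 2561 / 143 = 17.9091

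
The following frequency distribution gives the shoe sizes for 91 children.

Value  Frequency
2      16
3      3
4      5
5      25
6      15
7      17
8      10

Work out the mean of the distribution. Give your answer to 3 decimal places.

Values: 2, 3, 4, 5, 6, 7, 8
Σfx = 16×2 + 3×3 + 5×4 + 25×5 + 15×6 + 17×7 + 10×8 = 475
n = Σf = 91
Mean = 475 / 91 = 5.2198

5.220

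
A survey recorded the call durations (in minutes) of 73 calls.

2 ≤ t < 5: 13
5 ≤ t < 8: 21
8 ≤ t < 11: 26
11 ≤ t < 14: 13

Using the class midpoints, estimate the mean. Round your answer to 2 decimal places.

8.10

Midpoints: 3.5, 6.5, 9.5, 12.5
Σfm = 13×3.5 + 21×6.5 + 26×9.5 + 13×12.5 = 591.5
n = Σf = 73
Mean = 591.5 / 73 = 8.1027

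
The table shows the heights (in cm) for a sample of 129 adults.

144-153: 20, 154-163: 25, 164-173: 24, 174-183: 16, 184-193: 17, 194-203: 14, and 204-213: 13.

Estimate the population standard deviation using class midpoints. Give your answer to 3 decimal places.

Midpoints: 148.5, 158.5, 168.5, 178.5, 188.5, 198.5, 208.5
n = 129, Σfm = 22526.5, mean = 174.6240
Σfm² = 3981130.25
Σf(m − x̄)² = Σfm² − (Σfm)²/n = 3981130.25 − 22526.5²/129 = 47462.0155
Population variance = 47462.0155 / 129 = 367.9226
Standard deviation = √367.9226 = 19.1813

19.181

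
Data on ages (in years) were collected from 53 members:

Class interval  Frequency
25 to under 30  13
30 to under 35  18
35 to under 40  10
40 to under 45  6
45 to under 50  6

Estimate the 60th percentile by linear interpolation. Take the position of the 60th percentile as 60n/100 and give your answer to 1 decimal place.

35.4

Cumulative frequencies: 13, 31, 41, 47, 53
n = 53; position = 60n/100 = 31.8.
This falls in the class 35 to under 40: L = 35, F = 31, f = 10, h = 5.
60th percentile ≈ 35 + ((31.8 − 31) / 10) × 5 = 35.4000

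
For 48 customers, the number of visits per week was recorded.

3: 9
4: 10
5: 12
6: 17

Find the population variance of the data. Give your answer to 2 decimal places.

Values: 3, 4, 5, 6
n = 48, Σfx = 229, mean = 4.7708
Σfx² = 1153
Σf(x − x̄)² = Σfx² − (Σfx)²/n = 1153 − 229²/48 = 60.4792
Population variance = 60.4792 / 48 = 1.2600

1.26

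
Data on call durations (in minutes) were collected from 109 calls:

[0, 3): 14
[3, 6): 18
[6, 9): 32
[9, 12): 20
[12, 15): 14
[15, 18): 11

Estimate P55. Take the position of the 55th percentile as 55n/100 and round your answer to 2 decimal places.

Cumulative frequencies: 14, 32, 64, 84, 98, 109
n = 109; position = 55n/100 = 59.95.
This falls in the class [6, 9): L = 6, F = 32, f = 32, h = 3.
55th percentile ≈ 6 + ((59.95 − 32) / 32) × 3 = 8.6203

8.62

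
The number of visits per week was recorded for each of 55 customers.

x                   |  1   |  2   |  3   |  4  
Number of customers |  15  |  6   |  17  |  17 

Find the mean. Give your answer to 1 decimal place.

2.7

Values: 1, 2, 3, 4
Σfx = 15×1 + 6×2 + 17×3 + 17×4 = 146
n = Σf = 55
Mean = 146 / 55 = 2.6545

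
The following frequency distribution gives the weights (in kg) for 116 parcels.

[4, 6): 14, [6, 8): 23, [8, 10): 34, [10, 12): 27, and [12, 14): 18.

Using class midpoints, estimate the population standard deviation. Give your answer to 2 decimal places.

Midpoints: 5, 7, 9, 11, 13
n = 116, Σfm = 1068, mean = 9.2069
Σfm² = 10540
Σf(m − x̄)² = Σfm² − (Σfm)²/n = 10540 − 1068²/116 = 707.0345
Population variance = 707.0345 / 116 = 6.0951
Standard deviation = √6.0951 = 2.4688

2.47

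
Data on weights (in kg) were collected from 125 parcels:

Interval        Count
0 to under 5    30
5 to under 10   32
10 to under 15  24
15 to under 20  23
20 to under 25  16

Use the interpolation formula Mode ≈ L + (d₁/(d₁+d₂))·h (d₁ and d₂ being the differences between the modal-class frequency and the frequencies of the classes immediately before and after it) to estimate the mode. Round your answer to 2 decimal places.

Modal class: 5 to under 10 (highest frequency 32).
d₁ = 32 − 30 = 2, d₂ = 32 − 24 = 8
Mode ≈ 5 + (2/(2+8)) × 5 = 5 + 1.0000 = 6.0000

6.00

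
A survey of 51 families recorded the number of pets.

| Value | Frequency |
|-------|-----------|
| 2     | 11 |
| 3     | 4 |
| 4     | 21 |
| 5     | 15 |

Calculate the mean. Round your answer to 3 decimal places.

3.784

Values: 2, 3, 4, 5
Σfx = 11×2 + 4×3 + 21×4 + 15×5 = 193
n = Σf = 51
Mean = 193 / 51 = 3.7843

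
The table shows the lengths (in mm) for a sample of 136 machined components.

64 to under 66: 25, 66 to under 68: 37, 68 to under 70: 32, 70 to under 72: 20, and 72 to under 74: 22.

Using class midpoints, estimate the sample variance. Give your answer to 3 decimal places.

Midpoints: 65, 67, 69, 71, 73
n = 136, Σfm = 9338, mean = 68.6618
Σfm² = 642128
Σf(m − x̄)² = Σfm² − (Σfm)²/n = 642128 − 9338²/136 = 964.4412
Sample variance = 964.4412 / 135 = 7.1440

7.144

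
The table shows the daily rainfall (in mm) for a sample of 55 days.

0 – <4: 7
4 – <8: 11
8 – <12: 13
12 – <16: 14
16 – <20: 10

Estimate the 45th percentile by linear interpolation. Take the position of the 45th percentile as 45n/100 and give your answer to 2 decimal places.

Cumulative frequencies: 7, 18, 31, 45, 55
n = 55; position = 45n/100 = 24.75.
This falls in the class 8 – <12: L = 8, F = 18, f = 13, h = 4.
45th percentile ≈ 8 + ((24.75 − 18) / 13) × 4 = 10.0769

10.08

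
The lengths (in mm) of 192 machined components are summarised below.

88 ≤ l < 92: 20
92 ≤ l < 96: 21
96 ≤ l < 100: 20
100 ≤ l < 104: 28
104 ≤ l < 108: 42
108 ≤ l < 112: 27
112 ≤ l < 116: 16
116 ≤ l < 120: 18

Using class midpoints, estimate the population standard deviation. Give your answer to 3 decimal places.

Midpoints: 90, 94, 98, 102, 106, 110, 114, 118
n = 192, Σfm = 19960, mean = 103.9583
Σfm² = 2088128
Σf(m − x̄)² = Σfm² − (Σfm)²/n = 2088128 − 19960²/192 = 13119.6667
Population variance = 13119.6667 / 192 = 68.3316
Standard deviation = √68.3316 = 8.2663

8.266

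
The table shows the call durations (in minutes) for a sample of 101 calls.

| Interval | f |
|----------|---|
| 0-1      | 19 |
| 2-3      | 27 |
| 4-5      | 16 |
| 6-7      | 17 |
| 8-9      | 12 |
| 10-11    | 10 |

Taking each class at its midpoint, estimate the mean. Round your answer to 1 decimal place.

Midpoints: 0.5, 2.5, 4.5, 6.5, 8.5, 10.5
Σfm = 19×0.5 + 27×2.5 + 16×4.5 + 17×6.5 + 12×8.5 + 10×10.5 = 466.5
n = Σf = 101
Mean = 466.5 / 101 = 4.6188

4.6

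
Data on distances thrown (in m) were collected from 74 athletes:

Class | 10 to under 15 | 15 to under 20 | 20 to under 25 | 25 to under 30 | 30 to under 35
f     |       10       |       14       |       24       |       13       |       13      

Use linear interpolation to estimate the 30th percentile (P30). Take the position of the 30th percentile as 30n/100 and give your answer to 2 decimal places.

19.36

Cumulative frequencies: 10, 24, 48, 61, 74
n = 74; position = 30n/100 = 22.2.
This falls in the class 15 to under 20: L = 15, F = 10, f = 14, h = 5.
30th percentile ≈ 15 + ((22.2 − 10) / 14) × 5 = 19.3571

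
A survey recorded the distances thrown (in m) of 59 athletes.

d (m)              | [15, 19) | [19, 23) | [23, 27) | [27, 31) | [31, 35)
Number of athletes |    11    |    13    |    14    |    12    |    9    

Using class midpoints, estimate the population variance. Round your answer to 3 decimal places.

28.360

Midpoints: 17, 21, 25, 29, 33
n = 59, Σfm = 1455, mean = 24.6610
Σfm² = 37555
Σf(m − x̄)² = Σfm² − (Σfm)²/n = 37555 − 1455²/59 = 1673.2203
Population variance = 1673.2203 / 59 = 28.3597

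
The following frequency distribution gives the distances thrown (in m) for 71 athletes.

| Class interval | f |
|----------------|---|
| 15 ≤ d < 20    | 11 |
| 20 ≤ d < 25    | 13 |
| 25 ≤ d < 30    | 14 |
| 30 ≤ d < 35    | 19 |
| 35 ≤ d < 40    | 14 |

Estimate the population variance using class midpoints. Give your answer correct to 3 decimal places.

Midpoints: 17.5, 22.5, 27.5, 32.5, 37.5
n = 71, Σfm = 2012.5, mean = 28.3451
Σfm² = 60293.75
Σf(m − x̄)² = Σfm² − (Σfm)²/n = 60293.75 − 2012.5²/71 = 3249.2958
Population variance = 3249.2958 / 71 = 45.7647

45.765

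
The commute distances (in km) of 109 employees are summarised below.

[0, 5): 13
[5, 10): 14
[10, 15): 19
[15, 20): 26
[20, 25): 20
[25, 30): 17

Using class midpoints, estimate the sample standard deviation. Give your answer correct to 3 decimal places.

7.915

Midpoints: 2.5, 7.5, 12.5, 17.5, 22.5, 27.5
n = 109, Σfm = 1747.5, mean = 16.0321
Σfm² = 34781.25
Σf(m − x̄)² = Σfm² − (Σfm)²/n = 34781.25 − 1747.5²/109 = 6765.1376
Sample variance = 6765.1376 / 108 = 62.6402
Standard deviation = √62.6402 = 7.9146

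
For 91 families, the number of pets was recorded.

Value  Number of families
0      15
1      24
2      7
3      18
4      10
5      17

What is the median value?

Cumulative frequencies: 15, 39, 46, 64, 74, 91
n = 91, so the median is the value in position (n+1)/2 = 46.
Position 46 falls at value 2.

2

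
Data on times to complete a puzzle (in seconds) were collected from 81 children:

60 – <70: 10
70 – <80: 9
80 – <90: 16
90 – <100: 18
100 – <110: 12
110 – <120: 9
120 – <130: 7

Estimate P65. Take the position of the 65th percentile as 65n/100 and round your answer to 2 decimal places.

99.81

Cumulative frequencies: 10, 19, 35, 53, 65, 74, 81
n = 81; position = 65n/100 = 52.65.
This falls in the class 90 – <100: L = 90, F = 35, f = 18, h = 10.
65th percentile ≈ 90 + ((52.65 − 35) / 18) × 10 = 99.8056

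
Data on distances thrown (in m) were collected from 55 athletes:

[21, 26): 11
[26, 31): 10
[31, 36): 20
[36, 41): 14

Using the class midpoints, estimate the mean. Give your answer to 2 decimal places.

31.86

Midpoints: 23.5, 28.5, 33.5, 38.5
Σfm = 11×23.5 + 10×28.5 + 20×33.5 + 14×38.5 = 1752.5
n = Σf = 55
Mean = 1752.5 / 55 = 31.8636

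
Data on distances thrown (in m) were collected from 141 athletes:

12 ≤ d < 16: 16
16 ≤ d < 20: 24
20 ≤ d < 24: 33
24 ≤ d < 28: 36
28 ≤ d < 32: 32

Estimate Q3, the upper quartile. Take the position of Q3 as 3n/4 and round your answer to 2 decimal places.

Cumulative frequencies: 16, 40, 73, 109, 141
n = 141; position = 3n/4 = 105.75.
This falls in the class 24 ≤ d < 28: L = 24, F = 73, f = 36, h = 4.
Upper quartile ≈ 24 + ((105.75 − 73) / 36) × 4 = 27.6389

27.64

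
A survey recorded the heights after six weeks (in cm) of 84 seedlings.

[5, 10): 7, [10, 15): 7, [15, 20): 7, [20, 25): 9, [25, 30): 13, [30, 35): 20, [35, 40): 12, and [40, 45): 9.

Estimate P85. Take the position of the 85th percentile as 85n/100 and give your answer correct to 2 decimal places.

38.50

Cumulative frequencies: 7, 14, 21, 30, 43, 63, 75, 84
n = 84; position = 85n/100 = 71.4.
This falls in the class [35, 40): L = 35, F = 63, f = 12, h = 5.
85th percentile ≈ 35 + ((71.4 − 63) / 12) × 5 = 38.5000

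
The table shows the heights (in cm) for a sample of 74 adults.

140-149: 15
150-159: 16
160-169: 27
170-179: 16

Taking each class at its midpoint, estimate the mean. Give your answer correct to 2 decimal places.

160.45

Midpoints: 144.5, 154.5, 164.5, 174.5
Σfm = 15×144.5 + 16×154.5 + 27×164.5 + 16×174.5 = 11873
n = Σf = 74
Mean = 11873 / 74 = 160.4459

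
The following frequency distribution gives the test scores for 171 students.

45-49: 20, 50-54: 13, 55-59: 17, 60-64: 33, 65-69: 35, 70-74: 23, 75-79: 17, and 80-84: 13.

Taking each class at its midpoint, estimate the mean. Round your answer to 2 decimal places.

64.37

Midpoints: 47, 52, 57, 62, 67, 72, 77, 82
Σfm = 20×47 + 13×52 + 17×57 + 33×62 + 35×67 + 23×72 + 17×77 + 13×82 = 11007
n = Σf = 171
Mean = 11007 / 171 = 64.3684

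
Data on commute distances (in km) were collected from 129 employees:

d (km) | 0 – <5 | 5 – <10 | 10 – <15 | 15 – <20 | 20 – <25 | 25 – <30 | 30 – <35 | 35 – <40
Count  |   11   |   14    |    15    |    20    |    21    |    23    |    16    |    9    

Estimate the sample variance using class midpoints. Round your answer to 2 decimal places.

103.01

Midpoints: 2.5, 7.5, 12.5, 17.5, 22.5, 27.5, 32.5, 37.5
n = 129, Σfm = 2632.5, mean = 20.4070
Σfm² = 66906.25
Σf(m − x̄)² = Σfm² − (Σfm)²/n = 66906.25 − 2632.5²/129 = 13184.8837
Sample variance = 13184.8837 / 128 = 103.0069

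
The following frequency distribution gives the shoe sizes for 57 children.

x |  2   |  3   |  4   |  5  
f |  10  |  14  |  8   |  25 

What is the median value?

4

Cumulative frequencies: 10, 24, 32, 57
n = 57, so the median is the value in position (n+1)/2 = 29.
Position 29 falls at value 4.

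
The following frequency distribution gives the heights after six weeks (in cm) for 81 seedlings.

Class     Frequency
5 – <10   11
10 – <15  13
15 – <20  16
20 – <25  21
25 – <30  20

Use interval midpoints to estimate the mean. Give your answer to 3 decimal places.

Midpoints: 7.5, 12.5, 17.5, 22.5, 27.5
Σfm = 11×7.5 + 13×12.5 + 16×17.5 + 21×22.5 + 20×27.5 = 1547.5
n = Σf = 81
Mean = 1547.5 / 81 = 19.1049

19.105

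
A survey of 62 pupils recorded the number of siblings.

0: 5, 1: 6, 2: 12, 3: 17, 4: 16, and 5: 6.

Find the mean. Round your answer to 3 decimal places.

2.823

Values: 0, 1, 2, 3, 4, 5
Σfx = 5×0 + 6×1 + 12×2 + 17×3 + 16×4 + 6×5 = 175
n = Σf = 62
Mean = 175 / 62 = 2.8226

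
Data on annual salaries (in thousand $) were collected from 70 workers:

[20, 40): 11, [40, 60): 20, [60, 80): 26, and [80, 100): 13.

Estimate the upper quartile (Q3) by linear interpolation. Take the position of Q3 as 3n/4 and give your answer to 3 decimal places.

Cumulative frequencies: 11, 31, 57, 70
n = 70; position = 3n/4 = 52.5.
This falls in the class [60, 80): L = 60, F = 31, f = 26, h = 20.
Upper quartile ≈ 60 + ((52.5 − 31) / 26) × 20 = 76.5385

76.538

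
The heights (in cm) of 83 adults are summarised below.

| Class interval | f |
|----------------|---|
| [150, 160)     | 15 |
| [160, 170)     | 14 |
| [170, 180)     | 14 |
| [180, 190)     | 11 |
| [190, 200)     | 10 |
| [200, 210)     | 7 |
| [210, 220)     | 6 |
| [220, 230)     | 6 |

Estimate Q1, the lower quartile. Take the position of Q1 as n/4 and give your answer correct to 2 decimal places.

164.11

Cumulative frequencies: 15, 29, 43, 54, 64, 71, 77, 83
n = 83; position = n/4 = 20.75.
This falls in the class [160, 170): L = 160, F = 15, f = 14, h = 10.
Lower quartile ≈ 160 + ((20.75 − 15) / 14) × 10 = 164.1071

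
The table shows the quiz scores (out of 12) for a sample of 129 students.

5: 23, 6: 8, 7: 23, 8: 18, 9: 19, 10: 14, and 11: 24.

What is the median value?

8

Cumulative frequencies: 23, 31, 54, 72, 91, 105, 129
n = 129, so the median is the value in position (n+1)/2 = 65.
Position 65 falls at value 8.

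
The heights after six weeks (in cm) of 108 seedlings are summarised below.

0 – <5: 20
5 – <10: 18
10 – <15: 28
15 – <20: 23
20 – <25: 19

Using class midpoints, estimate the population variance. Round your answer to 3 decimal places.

Midpoints: 2.5, 7.5, 12.5, 17.5, 22.5
n = 108, Σfm = 1365, mean = 12.6389
Σfm² = 22175
Σf(m − x̄)² = Σfm² − (Σfm)²/n = 22175 − 1365²/108 = 4922.9167
Population variance = 4922.9167 / 108 = 45.5826

45.583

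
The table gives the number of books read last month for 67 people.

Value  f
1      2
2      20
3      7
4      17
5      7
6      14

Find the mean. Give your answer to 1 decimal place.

Values: 1, 2, 3, 4, 5, 6
Σfx = 2×1 + 20×2 + 7×3 + 17×4 + 7×5 + 14×6 = 250
n = Σf = 67
Mean = 250 / 67 = 3.7313

3.7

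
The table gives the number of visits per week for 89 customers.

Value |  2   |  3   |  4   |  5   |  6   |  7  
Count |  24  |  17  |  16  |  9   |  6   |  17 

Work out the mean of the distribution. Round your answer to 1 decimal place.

4.1

Values: 2, 3, 4, 5, 6, 7
Σfx = 24×2 + 17×3 + 16×4 + 9×5 + 6×6 + 17×7 = 363
n = Σf = 89
Mean = 363 / 89 = 4.0787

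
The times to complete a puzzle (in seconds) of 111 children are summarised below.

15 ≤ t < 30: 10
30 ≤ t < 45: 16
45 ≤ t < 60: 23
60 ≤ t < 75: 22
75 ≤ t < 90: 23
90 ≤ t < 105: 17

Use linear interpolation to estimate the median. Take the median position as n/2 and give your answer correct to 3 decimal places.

64.432

Cumulative frequencies: 10, 26, 49, 71, 94, 111
n = 111; position = n/2 = 55.5.
This falls in the class 60 ≤ t < 75: L = 60, F = 49, f = 22, h = 15.
Median ≈ 60 + ((55.5 − 49) / 22) × 15 = 64.4318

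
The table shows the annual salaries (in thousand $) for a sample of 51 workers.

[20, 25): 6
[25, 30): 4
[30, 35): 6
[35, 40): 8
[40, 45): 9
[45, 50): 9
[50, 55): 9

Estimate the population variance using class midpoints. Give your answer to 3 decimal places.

94.368

Midpoints: 22.5, 27.5, 32.5, 37.5, 42.5, 47.5, 52.5
n = 51, Σfm = 2022.5, mean = 39.6569
Σfm² = 85018.75
Σf(m − x̄)² = Σfm² − (Σfm)²/n = 85018.75 − 2022.5²/51 = 4812.7451
Population variance = 4812.7451 / 51 = 94.3676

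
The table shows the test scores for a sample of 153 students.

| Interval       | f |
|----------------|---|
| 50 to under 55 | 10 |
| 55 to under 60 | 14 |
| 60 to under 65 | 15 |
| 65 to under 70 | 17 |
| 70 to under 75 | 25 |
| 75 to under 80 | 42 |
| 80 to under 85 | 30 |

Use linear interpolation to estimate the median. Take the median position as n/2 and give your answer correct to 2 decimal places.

Cumulative frequencies: 10, 24, 39, 56, 81, 123, 153
n = 153; position = n/2 = 76.5.
This falls in the class 70 to under 75: L = 70, F = 56, f = 25, h = 5.
Median ≈ 70 + ((76.5 − 56) / 25) × 5 = 74.1000

74.10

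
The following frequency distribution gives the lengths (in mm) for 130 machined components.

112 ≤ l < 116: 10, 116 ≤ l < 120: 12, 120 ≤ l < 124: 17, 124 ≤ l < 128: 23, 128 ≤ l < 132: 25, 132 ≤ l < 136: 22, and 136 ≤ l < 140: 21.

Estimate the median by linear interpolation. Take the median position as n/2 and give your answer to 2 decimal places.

128.48

Cumulative frequencies: 10, 22, 39, 62, 87, 109, 130
n = 130; position = n/2 = 65.
This falls in the class 128 ≤ l < 132: L = 128, F = 62, f = 25, h = 4.
Median ≈ 128 + ((65 − 62) / 25) × 4 = 128.4800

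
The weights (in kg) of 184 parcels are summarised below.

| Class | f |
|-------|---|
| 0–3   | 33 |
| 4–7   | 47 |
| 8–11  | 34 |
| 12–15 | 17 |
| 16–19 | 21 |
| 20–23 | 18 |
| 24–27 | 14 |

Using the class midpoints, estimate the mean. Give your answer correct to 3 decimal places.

Midpoints: 1.5, 5.5, 9.5, 13.5, 17.5, 21.5, 25.5
Σfm = 33×1.5 + 47×5.5 + 34×9.5 + 17×13.5 + 21×17.5 + 18×21.5 + 14×25.5 = 1972
n = Σf = 184
Mean = 1972 / 184 = 10.7174

10.717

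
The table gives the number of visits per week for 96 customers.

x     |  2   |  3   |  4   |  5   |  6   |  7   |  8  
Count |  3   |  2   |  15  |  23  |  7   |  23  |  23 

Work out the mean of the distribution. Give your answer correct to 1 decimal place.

Values: 2, 3, 4, 5, 6, 7, 8
Σfx = 3×2 + 2×3 + 15×4 + 23×5 + 7×6 + 23×7 + 23×8 = 574
n = Σf = 96
Mean = 574 / 96 = 5.9792

6.0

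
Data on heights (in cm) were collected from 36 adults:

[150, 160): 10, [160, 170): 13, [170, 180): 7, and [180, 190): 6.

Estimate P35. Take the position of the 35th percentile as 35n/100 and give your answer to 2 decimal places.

Cumulative frequencies: 10, 23, 30, 36
n = 36; position = 35n/100 = 12.6.
This falls in the class [160, 170): L = 160, F = 10, f = 13, h = 10.
35th percentile ≈ 160 + ((12.6 − 10) / 13) × 10 = 162.0000

162.00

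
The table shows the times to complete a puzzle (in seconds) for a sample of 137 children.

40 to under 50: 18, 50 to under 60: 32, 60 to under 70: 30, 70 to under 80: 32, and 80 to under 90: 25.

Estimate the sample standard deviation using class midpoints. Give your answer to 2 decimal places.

Midpoints: 45, 55, 65, 75, 85
n = 137, Σfm = 9045, mean = 66.0219
Σfm² = 620625
Σf(m − x̄)² = Σfm² − (Σfm)²/n = 620625 − 9045²/137 = 23456.9343
Sample variance = 23456.9343 / 136 = 172.4775
Standard deviation = √172.4775 = 13.1331

13.13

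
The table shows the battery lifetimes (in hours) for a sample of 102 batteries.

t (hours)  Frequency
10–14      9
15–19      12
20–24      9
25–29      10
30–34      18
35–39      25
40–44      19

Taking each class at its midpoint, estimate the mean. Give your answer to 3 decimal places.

30.186

Midpoints: 12, 17, 22, 27, 32, 37, 42
Σfm = 9×12 + 12×17 + 9×22 + 10×27 + 18×32 + 25×37 + 19×42 = 3079
n = Σf = 102
Mean = 3079 / 102 = 30.1863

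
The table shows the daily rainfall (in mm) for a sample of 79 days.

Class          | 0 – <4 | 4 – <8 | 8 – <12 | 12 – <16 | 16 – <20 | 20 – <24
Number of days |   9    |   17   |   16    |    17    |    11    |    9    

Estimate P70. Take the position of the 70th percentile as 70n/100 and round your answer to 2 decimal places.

Cumulative frequencies: 9, 26, 42, 59, 70, 79
n = 79; position = 70n/100 = 55.3.
This falls in the class 12 – <16: L = 12, F = 42, f = 17, h = 4.
70th percentile ≈ 12 + ((55.3 − 42) / 17) × 4 = 15.1294

15.13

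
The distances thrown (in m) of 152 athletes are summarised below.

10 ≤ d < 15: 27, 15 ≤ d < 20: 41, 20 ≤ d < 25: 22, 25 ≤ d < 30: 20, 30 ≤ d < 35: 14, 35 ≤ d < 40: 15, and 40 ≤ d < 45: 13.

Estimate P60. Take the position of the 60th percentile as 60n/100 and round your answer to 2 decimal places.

Cumulative frequencies: 27, 68, 90, 110, 124, 139, 152
n = 152; position = 60n/100 = 91.2.
This falls in the class 25 ≤ d < 30: L = 25, F = 90, f = 20, h = 5.
60th percentile ≈ 25 + ((91.2 − 90) / 20) × 5 = 25.3000

25.30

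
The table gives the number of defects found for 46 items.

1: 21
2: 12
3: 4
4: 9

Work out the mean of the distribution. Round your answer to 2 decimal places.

Values: 1, 2, 3, 4
Σfx = 21×1 + 12×2 + 4×3 + 9×4 = 93
n = Σf = 46
Mean = 93 / 46 = 2.0217

2.02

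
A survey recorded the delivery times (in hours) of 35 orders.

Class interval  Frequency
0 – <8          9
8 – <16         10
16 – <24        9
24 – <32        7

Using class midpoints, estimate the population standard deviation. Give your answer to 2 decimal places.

Midpoints: 4, 12, 20, 28
n = 35, Σfm = 532, mean = 15.2000
Σfm² = 10672
Σf(m − x̄)² = Σfm² − (Σfm)²/n = 10672 − 532²/35 = 2585.6000
Population variance = 2585.6000 / 35 = 73.8743
Standard deviation = √73.8743 = 8.5950

8.60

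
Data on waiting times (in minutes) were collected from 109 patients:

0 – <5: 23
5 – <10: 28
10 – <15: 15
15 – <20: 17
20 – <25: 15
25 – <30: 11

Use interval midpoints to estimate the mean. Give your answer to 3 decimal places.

Midpoints: 2.5, 7.5, 12.5, 17.5, 22.5, 27.5
Σfm = 23×2.5 + 28×7.5 + 15×12.5 + 17×17.5 + 15×22.5 + 11×27.5 = 1392.5
n = Σf = 109
Mean = 1392.5 / 109 = 12.7752

12.775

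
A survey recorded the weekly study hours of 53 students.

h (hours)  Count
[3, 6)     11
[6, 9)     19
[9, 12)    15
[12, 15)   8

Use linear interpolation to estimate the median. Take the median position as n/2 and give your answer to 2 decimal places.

Cumulative frequencies: 11, 30, 45, 53
n = 53; position = n/2 = 26.5.
This falls in the class [6, 9): L = 6, F = 11, f = 19, h = 3.
Median ≈ 6 + ((26.5 − 11) / 19) × 3 = 8.4474

8.45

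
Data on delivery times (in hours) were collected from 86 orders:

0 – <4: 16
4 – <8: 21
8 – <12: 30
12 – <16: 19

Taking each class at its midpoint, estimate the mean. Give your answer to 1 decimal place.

8.4

Midpoints: 2, 6, 10, 14
Σfm = 16×2 + 21×6 + 30×10 + 19×14 = 724
n = Σf = 86
Mean = 724 / 86 = 8.4186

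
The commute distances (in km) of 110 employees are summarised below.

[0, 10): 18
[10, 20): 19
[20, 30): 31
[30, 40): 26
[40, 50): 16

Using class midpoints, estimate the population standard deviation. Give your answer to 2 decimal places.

12.82

Midpoints: 5, 15, 25, 35, 45
n = 110, Σfm = 2780, mean = 25.2727
Σfm² = 88350
Σf(m − x̄)² = Σfm² − (Σfm)²/n = 88350 − 2780²/110 = 18091.8182
Population variance = 18091.8182 / 110 = 164.4711
Standard deviation = √164.4711 = 12.8246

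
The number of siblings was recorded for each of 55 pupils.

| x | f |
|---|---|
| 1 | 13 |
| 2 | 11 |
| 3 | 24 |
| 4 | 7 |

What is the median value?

3

Cumulative frequencies: 13, 24, 48, 55
n = 55, so the median is the value in position (n+1)/2 = 28.
Position 28 falls at value 3.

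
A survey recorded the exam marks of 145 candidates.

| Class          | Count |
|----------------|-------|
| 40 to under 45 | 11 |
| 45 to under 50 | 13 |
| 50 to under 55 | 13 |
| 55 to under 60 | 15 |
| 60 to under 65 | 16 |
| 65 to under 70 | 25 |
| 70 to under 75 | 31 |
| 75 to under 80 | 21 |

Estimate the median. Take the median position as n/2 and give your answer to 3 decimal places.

65.900

Cumulative frequencies: 11, 24, 37, 52, 68, 93, 124, 145
n = 145; position = n/2 = 72.5.
This falls in the class 65 to under 70: L = 65, F = 68, f = 25, h = 5.
Median ≈ 65 + ((72.5 − 68) / 25) × 5 = 65.9000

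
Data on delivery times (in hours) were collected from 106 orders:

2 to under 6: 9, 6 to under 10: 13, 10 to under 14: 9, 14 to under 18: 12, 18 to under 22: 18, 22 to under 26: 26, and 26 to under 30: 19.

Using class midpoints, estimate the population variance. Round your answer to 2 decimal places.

59.64

Midpoints: 4, 8, 12, 16, 20, 24, 28
n = 106, Σfm = 1956, mean = 18.4528
Σfm² = 42416
Σf(m − x̄)² = Σfm² − (Σfm)²/n = 42416 − 1956²/106 = 6322.2642
Population variance = 6322.2642 / 106 = 59.6440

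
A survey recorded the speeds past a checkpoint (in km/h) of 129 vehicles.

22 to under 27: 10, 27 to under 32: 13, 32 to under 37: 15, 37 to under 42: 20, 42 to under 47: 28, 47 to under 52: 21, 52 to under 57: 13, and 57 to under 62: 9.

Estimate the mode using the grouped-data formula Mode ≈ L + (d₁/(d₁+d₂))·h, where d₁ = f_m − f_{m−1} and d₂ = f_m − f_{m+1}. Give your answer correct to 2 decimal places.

44.67

Modal class: 42 to under 47 (highest frequency 28).
d₁ = 28 − 20 = 8, d₂ = 28 − 21 = 7
Mode ≈ 42 + (8/(8+7)) × 5 = 42 + 2.6667 = 44.6667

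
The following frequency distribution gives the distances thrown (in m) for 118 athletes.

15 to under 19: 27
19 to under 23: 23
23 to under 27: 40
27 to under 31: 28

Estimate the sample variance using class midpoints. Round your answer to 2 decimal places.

Midpoints: 17, 21, 25, 29
n = 118, Σfm = 2754, mean = 23.3390
Σfm² = 66494
Σf(m − x̄)² = Σfm² − (Σfm)²/n = 66494 − 2754²/118 = 2218.4407
Sample variance = 2218.4407 / 117 = 18.9610

18.96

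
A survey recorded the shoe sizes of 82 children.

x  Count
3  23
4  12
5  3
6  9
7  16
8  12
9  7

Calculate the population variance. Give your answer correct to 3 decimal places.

4.513

Values: 3, 4, 5, 6, 7, 8, 9
n = 82, Σfx = 457, mean = 5.5732
Σfx² = 2917
Σf(x − x̄)² = Σfx² − (Σfx)²/n = 2917 − 457²/82 = 370.0610
Population variance = 370.0610 / 82 = 4.5129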